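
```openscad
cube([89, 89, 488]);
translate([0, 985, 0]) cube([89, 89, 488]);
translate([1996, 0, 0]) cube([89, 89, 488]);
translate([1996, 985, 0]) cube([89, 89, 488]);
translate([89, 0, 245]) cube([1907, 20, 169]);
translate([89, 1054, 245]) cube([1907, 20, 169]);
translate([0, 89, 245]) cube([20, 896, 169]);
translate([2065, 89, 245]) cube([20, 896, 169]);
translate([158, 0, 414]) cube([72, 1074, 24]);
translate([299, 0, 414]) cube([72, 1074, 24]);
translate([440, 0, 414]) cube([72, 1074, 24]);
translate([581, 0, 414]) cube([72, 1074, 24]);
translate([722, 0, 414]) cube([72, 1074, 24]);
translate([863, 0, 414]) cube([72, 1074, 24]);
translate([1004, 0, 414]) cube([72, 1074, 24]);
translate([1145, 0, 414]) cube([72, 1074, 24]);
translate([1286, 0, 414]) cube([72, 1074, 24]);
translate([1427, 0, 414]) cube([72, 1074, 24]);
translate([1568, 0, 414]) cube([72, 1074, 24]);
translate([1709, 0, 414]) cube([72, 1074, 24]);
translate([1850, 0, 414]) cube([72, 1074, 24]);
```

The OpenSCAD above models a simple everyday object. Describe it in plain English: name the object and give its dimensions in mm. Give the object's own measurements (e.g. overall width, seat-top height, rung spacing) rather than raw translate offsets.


A bed frame 2085 mm long (x) by 1074 mm wide (y). Four 89×89 mm corner posts, 488 mm tall, at the corners of the footprint. Four rails of 20 mm thickness and 169 mm height run between adjacent posts with their undersides at z = 245 mm, their outer faces flush with the outside of the frame (the two x-running rails run between the posts' inner faces; the two y-running rails run between the posts' inner faces). 13 slats, each 72 mm wide (x) and 24 mm thick, lie across the top of the two x-running rails, running the full 1074 mm width of the frame in y; along x they sit between the end posts with a 69 mm gap after the −x posts and between neighbouring slats, leaving 74 mm before the +x posts.


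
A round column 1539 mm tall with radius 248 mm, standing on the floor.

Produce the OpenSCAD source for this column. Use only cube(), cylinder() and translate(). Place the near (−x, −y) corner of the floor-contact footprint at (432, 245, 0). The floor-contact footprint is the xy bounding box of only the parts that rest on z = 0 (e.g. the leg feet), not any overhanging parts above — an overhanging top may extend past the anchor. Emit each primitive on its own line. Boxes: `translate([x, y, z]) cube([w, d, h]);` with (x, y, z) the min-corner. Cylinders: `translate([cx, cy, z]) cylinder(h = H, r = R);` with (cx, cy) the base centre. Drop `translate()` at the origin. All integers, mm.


translate([680, 493, 0]) cylinder(h = 1539, r = 248);


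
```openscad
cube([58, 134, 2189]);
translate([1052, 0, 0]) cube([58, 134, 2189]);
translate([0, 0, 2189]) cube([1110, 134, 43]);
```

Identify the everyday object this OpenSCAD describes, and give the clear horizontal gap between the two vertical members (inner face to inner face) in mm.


A door frame. The clear opening width is 994 mm.

Two 2189 mm tall posts with a header on top — a door frame. The left jamb is 58 mm wide at x = 0; the right jamb starts at x = 1052. The clear opening is 1052 − 58 = 994 mm.


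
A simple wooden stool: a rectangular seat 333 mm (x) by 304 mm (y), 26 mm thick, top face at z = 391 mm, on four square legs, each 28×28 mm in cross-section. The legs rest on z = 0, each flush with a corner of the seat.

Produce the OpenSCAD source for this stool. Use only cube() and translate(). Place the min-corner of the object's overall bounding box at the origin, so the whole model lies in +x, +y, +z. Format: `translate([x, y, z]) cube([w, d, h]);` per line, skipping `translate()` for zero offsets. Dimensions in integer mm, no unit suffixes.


translate([0, 0, 365]) cube([333, 304, 26]);
cube([28, 28, 365]);
translate([305, 0, 0]) cube([28, 28, 365]);
translate([0, 276, 0]) cube([28, 28, 365]);
translate([305, 276, 0]) cube([28, 28, 365]);


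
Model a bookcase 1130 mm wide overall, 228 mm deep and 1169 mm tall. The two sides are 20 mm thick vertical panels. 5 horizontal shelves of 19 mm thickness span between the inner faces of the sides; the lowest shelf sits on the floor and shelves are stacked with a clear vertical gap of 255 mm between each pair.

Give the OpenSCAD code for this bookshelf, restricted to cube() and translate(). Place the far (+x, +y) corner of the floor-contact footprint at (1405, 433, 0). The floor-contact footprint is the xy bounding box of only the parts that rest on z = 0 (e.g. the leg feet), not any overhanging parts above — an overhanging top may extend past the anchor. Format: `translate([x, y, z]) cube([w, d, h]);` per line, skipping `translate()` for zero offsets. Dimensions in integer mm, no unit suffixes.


translate([275, 205, 0]) cube([20, 228, 1169]);
translate([1385, 205, 0]) cube([20, 228, 1169]);
translate([295, 205, 0]) cube([1090, 228, 19]);
translate([295, 205, 274]) cube([1090, 228, 19]);
translate([295, 205, 548]) cube([1090, 228, 19]);
translate([295, 205, 822]) cube([1090, 228, 19]);
translate([295, 205, 1096]) cube([1090, 228, 19]);


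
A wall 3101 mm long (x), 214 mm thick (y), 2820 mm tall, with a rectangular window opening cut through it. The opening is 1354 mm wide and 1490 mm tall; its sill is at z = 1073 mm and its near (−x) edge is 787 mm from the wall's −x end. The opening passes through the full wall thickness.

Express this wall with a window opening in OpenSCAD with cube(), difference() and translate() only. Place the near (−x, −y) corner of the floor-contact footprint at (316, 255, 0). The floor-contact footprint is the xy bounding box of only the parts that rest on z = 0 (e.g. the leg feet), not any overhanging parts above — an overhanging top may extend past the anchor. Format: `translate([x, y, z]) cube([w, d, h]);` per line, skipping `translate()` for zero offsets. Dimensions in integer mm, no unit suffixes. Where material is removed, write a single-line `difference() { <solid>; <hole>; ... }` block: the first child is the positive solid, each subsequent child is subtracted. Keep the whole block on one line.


difference() { translate([316, 255, 0]) cube([3101, 214, 2820]); translate([1103, 255, 1073]) cube([1354, 214, 1490]); }


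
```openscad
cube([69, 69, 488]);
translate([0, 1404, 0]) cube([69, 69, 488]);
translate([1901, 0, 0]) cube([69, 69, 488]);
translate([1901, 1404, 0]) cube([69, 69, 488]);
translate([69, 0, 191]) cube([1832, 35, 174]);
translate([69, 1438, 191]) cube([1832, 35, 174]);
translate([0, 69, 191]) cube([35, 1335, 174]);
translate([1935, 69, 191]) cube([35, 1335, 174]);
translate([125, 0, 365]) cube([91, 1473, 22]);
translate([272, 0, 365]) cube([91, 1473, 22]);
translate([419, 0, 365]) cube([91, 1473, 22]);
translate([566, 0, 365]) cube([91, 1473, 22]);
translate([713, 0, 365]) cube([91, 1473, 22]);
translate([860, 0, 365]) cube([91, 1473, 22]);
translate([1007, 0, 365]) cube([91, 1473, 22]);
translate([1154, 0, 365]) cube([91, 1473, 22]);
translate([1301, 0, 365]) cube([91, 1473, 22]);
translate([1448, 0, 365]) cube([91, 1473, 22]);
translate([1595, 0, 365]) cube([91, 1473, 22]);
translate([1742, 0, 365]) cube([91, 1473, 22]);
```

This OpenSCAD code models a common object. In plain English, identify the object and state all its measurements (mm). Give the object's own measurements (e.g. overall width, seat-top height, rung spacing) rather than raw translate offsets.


A bed frame 1970 mm long (x) by 1473 mm wide (y). Four 69×69 mm corner posts, 488 mm tall, at the corners of the footprint. Four rails of 35 mm thickness and 174 mm height run between adjacent posts with their undersides at z = 191 mm, their outer faces flush with the outside of the frame (the two x-running rails run between the posts' inner faces; the two y-running rails run between the posts' inner faces). 12 slats, each 91 mm wide (x) and 22 mm thick, lie across the top of the two x-running rails, running the full 1473 mm width of the frame in y; along x they sit between the end posts with a 56 mm gap after the −x posts and between neighbouring slats, leaving 68 mm before the +x posts.


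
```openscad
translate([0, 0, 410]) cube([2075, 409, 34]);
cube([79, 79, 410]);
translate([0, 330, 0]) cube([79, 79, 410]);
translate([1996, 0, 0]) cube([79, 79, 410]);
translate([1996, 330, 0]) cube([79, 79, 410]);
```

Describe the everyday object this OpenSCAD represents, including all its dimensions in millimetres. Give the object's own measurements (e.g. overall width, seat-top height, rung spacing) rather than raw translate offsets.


A bench: a 2075×409 mm seat slab, 34 mm thick, top at z = 444 mm, on four 79×79 mm square legs flush with the seat corners and standing on z = 0.


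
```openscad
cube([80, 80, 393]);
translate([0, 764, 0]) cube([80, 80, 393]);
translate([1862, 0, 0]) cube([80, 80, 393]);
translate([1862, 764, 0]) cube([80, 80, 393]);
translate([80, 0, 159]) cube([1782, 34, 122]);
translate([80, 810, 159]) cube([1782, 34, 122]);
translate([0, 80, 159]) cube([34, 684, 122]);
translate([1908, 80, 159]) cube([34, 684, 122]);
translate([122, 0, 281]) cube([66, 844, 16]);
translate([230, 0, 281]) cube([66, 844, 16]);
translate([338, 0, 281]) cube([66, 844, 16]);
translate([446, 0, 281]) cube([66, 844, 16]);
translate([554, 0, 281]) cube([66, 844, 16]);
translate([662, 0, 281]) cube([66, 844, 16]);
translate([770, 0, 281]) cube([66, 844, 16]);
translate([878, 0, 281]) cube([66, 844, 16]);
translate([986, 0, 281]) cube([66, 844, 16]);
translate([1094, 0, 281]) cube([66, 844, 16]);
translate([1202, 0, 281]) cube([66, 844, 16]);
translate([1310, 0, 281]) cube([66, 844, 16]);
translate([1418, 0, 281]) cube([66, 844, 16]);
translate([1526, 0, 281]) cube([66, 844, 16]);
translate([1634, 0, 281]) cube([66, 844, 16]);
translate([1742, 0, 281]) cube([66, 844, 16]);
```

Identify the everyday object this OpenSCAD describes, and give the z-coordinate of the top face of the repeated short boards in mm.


A bed frame. The slat-top height is 297 mm.

Four posts, four rails, and a row of slats — a bed frame. Slats sit on the rails at z = 159 + 122 = 281; with slat thickness 16, the top is 297 mm.


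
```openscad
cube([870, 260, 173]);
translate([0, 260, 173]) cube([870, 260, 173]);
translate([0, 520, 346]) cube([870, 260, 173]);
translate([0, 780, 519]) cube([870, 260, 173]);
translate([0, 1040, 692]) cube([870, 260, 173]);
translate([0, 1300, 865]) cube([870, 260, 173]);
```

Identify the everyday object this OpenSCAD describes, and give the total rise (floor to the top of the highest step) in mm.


A staircase. The total rise is 1038 mm.

6 identical blocks, each offset up and back from the previous — a staircase. Each step is 173 mm tall and there are 6 of them, so the total rise is 6 × 173 = 1038 mm.


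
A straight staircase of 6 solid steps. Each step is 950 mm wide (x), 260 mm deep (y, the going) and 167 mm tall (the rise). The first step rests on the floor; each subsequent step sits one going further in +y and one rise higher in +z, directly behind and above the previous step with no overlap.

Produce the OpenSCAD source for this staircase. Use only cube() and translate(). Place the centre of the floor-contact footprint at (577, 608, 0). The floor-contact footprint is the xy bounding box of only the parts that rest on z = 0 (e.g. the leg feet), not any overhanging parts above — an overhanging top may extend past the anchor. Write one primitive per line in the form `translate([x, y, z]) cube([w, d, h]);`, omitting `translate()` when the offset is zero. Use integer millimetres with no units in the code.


translate([102, 478, 0]) cube([950, 260, 167]);
translate([102, 738, 167]) cube([950, 260, 167]);
translate([102, 998, 334]) cube([950, 260, 167]);
translate([102, 1258, 501]) cube([950, 260, 167]);
translate([102, 1518, 668]) cube([950, 260, 167]);
translate([102, 1778, 835]) cube([950, 260, 167]);


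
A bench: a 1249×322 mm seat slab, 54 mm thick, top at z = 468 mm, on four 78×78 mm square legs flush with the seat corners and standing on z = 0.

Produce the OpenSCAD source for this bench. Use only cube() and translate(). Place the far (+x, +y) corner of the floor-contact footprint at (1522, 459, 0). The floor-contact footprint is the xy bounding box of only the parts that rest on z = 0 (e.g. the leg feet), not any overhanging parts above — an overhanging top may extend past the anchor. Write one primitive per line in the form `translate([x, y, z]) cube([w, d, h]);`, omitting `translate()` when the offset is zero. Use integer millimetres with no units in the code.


// leg_h = 468 − 54 = 414
translate([273, 137, 414]) cube([1249, 322, 54]);
translate([273, 137, 0]) cube([78, 78, 414]);
translate([273, 381, 0]) cube([78, 78, 414]);
translate([1444, 137, 0]) cube([78, 78, 414]);
translate([1444, 381, 0]) cube([78, 78, 414]);


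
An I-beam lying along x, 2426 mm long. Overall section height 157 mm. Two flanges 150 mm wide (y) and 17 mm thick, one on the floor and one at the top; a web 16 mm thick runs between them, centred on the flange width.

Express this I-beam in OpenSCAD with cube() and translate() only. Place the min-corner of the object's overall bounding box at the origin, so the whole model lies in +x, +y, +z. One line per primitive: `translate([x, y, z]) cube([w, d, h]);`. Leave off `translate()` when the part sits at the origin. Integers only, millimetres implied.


cube([2426, 150, 17]);
translate([0, 67, 17]) cube([2426, 16, 123]);
translate([0, 0, 140]) cube([2426, 150, 17]);


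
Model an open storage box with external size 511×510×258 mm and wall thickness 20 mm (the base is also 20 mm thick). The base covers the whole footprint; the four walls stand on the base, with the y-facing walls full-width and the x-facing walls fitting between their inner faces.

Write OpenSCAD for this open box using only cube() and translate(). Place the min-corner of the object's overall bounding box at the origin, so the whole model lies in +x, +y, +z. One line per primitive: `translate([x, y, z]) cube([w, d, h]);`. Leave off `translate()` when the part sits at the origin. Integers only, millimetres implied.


cube([511, 510, 20]);
translate([0, 0, 20]) cube([511, 20, 238]);
translate([0, 490, 20]) cube([511, 20, 238]);
translate([0, 20, 20]) cube([20, 470, 238]);
translate([491, 20, 20]) cube([20, 470, 238]);


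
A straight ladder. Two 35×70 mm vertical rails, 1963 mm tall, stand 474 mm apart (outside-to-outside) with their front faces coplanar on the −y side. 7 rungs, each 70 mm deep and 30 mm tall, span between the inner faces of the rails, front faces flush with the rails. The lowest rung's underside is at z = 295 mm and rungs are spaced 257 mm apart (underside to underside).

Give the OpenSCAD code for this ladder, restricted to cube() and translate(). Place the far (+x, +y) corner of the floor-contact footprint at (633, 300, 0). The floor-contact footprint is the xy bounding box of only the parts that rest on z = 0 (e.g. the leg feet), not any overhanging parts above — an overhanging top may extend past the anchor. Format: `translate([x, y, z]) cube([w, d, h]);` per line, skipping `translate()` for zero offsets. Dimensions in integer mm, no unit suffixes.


translate([159, 230, 0]) cube([35, 70, 1963]);
translate([598, 230, 0]) cube([35, 70, 1963]);
translate([194, 230, 295]) cube([404, 70, 30]);
translate([194, 230, 552]) cube([404, 70, 30]);
translate([194, 230, 809]) cube([404, 70, 30]);
translate([194, 230, 1066]) cube([404, 70, 30]);
translate([194, 230, 1323]) cube([404, 70, 30]);
translate([194, 230, 1580]) cube([404, 70, 30]);
translate([194, 230, 1837]) cube([404, 70, 30]);


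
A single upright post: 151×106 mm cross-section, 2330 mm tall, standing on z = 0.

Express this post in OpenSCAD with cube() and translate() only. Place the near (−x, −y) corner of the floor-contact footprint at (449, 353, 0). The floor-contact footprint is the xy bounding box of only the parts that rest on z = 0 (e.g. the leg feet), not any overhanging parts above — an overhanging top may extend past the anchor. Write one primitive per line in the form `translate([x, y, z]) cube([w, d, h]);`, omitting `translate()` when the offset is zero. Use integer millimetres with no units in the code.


translate([449, 353, 0]) cube([151, 106, 2330]);


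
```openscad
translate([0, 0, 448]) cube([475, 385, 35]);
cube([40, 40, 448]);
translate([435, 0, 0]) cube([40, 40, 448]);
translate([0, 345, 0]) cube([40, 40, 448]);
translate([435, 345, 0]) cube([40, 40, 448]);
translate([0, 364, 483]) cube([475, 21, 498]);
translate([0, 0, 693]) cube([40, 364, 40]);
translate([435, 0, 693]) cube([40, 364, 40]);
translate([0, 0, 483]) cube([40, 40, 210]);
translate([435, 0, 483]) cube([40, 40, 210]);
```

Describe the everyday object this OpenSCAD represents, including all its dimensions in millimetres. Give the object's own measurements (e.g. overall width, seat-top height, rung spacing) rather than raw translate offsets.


A chair. The seat is a 475×385×35 mm slab with its top at z = 483 mm, on four 40×40 mm corner legs (flush with the seat edges, standing on z = 0). A flat backrest 21 mm thick, 498 mm tall, spans the full seat width and rises from the seat top along its +y edge, rear face flush with the rear of the seat. Two armrests of 40×40 mm section run along each side from the seat's front edge to the front of the backrest, top faces 250 mm above the seat top and outer faces flush with the seat's x-edges; a 40×40 mm post under the front of each armrest stands on the seat at the front corner.


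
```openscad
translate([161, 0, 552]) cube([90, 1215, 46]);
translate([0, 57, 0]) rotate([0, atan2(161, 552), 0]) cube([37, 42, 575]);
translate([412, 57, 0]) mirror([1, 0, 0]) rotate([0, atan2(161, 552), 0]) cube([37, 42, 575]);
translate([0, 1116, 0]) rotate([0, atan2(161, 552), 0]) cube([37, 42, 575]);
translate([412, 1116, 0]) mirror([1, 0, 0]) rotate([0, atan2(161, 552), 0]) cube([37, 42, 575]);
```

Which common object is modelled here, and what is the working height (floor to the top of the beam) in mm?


A sawhorse. The overall height is 598 mm.

A beam across two mirrored pairs of raked legs — a sawhorse. The beam's underside is at z = 552 (matching the legs' vertical rise in atan2(161, 552)) and the beam is 46 mm tall, so its top is at 552 + 46 = 598 mm. The raked legs top out at the beam's underside, so that is the highest point.


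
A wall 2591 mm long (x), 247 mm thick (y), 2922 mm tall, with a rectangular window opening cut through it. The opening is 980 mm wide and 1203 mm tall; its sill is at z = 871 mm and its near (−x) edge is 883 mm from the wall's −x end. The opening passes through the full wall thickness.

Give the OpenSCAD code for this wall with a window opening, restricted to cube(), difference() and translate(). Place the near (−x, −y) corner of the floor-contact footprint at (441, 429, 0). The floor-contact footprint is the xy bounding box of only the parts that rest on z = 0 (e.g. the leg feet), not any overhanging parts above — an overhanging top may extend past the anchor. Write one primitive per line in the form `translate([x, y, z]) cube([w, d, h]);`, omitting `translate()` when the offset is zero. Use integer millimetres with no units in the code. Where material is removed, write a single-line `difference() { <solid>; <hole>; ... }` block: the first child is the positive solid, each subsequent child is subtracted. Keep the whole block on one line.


difference() { translate([441, 429, 0]) cube([2591, 247, 2922]); translate([1324, 429, 871]) cube([980, 247, 1203]); }


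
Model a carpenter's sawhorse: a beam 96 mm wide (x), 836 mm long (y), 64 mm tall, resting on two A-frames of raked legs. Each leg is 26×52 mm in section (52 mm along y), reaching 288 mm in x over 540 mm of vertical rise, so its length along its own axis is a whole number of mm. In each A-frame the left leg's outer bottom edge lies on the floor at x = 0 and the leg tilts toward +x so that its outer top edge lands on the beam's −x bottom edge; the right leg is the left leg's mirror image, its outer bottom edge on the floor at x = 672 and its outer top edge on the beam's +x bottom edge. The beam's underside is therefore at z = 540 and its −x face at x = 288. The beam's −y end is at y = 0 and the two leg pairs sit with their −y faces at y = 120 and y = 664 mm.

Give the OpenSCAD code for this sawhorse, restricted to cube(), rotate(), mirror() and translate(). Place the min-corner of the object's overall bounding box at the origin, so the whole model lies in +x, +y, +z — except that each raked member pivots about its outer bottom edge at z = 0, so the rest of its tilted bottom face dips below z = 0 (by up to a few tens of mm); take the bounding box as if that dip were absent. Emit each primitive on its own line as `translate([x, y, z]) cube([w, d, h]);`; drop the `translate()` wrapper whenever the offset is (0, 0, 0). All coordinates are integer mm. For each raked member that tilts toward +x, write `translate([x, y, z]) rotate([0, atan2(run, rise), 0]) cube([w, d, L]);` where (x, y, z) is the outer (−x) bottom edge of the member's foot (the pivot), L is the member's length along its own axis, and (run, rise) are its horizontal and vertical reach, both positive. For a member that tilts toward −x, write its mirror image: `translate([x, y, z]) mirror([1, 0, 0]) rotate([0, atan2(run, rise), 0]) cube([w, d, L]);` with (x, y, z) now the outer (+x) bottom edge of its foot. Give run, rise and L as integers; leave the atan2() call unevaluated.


translate([288, 0, 540]) cube([96, 836, 64]);
translate([0, 120, 0]) rotate([0, atan2(288, 540), 0]) cube([26, 52, 612]);
translate([672, 120, 0]) mirror([1, 0, 0]) rotate([0, atan2(288, 540), 0]) cube([26, 52, 612]);
translate([0, 664, 0]) rotate([0, atan2(288, 540), 0]) cube([26, 52, 612]);
translate([672, 664, 0]) mirror([1, 0, 0]) rotate([0, atan2(288, 540), 0]) cube([26, 52, 612]);


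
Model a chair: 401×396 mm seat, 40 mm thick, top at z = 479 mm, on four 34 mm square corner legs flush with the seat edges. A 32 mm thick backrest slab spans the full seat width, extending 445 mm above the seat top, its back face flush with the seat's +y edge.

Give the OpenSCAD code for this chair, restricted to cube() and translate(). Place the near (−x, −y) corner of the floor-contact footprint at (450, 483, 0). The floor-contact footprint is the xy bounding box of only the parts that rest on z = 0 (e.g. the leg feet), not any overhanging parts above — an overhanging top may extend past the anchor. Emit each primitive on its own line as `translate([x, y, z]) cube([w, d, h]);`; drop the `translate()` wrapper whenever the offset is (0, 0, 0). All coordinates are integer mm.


translate([450, 483, 439]) cube([401, 396, 40]);
translate([450, 483, 0]) cube([34, 34, 439]);
translate([817, 483, 0]) cube([34, 34, 439]);
translate([450, 845, 0]) cube([34, 34, 439]);
translate([817, 845, 0]) cube([34, 34, 439]);
translate([450, 847, 479]) cube([401, 32, 445]);


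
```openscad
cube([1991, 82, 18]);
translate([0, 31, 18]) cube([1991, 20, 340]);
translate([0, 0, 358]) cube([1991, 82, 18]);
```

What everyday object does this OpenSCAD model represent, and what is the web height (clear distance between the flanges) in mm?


An I-beam. The web height is 340 mm.

Two wide flanges with a thin centred web — an I-beam. Overall 376 mm minus two 18 mm flanges gives a web of 376 − 2·18 = 340 mm.


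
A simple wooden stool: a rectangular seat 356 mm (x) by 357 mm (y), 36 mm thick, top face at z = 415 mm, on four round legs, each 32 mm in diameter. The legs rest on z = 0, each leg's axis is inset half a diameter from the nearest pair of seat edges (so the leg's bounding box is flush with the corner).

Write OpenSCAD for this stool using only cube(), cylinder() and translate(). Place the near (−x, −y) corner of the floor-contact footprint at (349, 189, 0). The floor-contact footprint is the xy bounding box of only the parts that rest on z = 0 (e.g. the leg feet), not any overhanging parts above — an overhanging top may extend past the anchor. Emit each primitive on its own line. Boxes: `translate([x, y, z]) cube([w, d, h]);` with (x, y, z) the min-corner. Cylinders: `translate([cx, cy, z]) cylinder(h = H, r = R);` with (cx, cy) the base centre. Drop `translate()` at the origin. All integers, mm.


translate([349, 189, 379]) cube([356, 357, 36]);
translate([365, 205, 0]) cylinder(h = 379, r = 16);
translate([689, 205, 0]) cylinder(h = 379, r = 16);
translate([365, 530, 0]) cylinder(h = 379, r = 16);
translate([689, 530, 0]) cylinder(h = 379, r = 16);


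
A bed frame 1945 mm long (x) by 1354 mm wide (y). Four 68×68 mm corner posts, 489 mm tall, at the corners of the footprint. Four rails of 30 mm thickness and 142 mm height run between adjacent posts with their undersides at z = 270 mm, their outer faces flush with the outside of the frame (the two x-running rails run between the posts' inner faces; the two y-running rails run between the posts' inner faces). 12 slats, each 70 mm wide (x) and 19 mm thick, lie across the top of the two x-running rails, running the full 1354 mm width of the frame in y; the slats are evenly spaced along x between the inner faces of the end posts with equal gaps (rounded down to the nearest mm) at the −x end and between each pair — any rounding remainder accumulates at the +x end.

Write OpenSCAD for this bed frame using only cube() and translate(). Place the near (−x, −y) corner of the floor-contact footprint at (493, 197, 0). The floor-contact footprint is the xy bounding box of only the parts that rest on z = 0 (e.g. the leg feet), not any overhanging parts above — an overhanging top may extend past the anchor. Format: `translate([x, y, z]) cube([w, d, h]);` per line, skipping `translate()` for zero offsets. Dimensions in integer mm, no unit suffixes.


// slat z = rail_z + rail_h = 270 + 142 = 412
// slat gap = ⌊(1809 − 12·70) / 13⌋ = 74
translate([493, 197, 0]) cube([68, 68, 489]);
translate([493, 1483, 0]) cube([68, 68, 489]);
translate([2370, 197, 0]) cube([68, 68, 489]);
translate([2370, 1483, 0]) cube([68, 68, 489]);
translate([561, 197, 270]) cube([1809, 30, 142]);
translate([561, 1521, 270]) cube([1809, 30, 142]);
translate([493, 265, 270]) cube([30, 1218, 142]);
translate([2408, 265, 270]) cube([30, 1218, 142]);
translate([635, 197, 412]) cube([70, 1354, 19]);
translate([779, 197, 412]) cube([70, 1354, 19]);
translate([923, 197, 412]) cube([70, 1354, 19]);
translate([1067, 197, 412]) cube([70, 1354, 19]);
translate([1211, 197, 412]) cube([70, 1354, 19]);
translate([1355, 197, 412]) cube([70, 1354, 19]);
translate([1499, 197, 412]) cube([70, 1354, 19]);
translate([1643, 197, 412]) cube([70, 1354, 19]);
translate([1787, 197, 412]) cube([70, 1354, 19]);
translate([1931, 197, 412]) cube([70, 1354, 19]);
translate([2075, 197, 412]) cube([70, 1354, 19]);
translate([2219, 197, 412]) cube([70, 1354, 19]);


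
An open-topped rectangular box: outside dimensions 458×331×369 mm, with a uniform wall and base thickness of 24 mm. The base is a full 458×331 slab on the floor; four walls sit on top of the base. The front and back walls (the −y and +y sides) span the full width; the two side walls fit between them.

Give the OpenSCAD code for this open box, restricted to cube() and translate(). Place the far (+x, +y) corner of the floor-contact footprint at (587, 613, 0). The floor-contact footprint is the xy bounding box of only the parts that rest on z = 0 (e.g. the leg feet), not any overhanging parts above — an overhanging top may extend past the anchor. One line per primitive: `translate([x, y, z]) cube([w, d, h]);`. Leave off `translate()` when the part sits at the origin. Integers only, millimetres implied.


translate([129, 282, 0]) cube([458, 331, 24]);
translate([129, 282, 24]) cube([458, 24, 345]);
translate([129, 589, 24]) cube([458, 24, 345]);
translate([129, 306, 24]) cube([24, 283, 345]);
translate([563, 306, 24]) cube([24, 283, 345]);


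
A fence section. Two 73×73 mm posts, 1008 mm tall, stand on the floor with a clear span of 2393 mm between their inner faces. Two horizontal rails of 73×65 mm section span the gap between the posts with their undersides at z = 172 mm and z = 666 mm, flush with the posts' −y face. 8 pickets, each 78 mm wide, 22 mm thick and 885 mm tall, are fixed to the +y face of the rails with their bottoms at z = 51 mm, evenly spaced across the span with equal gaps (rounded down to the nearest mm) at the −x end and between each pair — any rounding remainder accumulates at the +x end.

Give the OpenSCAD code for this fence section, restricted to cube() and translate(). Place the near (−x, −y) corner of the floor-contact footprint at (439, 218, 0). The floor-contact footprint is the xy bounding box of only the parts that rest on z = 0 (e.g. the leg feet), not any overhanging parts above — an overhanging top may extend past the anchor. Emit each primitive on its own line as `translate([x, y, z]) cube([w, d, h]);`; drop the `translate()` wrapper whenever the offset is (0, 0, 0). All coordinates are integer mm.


translate([439, 218, 0]) cube([73, 73, 1008]);
translate([2905, 218, 0]) cube([73, 73, 1008]);
translate([512, 218, 172]) cube([2393, 73, 65]);
translate([512, 218, 666]) cube([2393, 73, 65]);
translate([708, 291, 51]) cube([78, 22, 885]);
translate([982, 291, 51]) cube([78, 22, 885]);
translate([1256, 291, 51]) cube([78, 22, 885]);
translate([1530, 291, 51]) cube([78, 22, 885]);
translate([1804, 291, 51]) cube([78, 22, 885]);
translate([2078, 291, 51]) cube([78, 22, 885]);
translate([2352, 291, 51]) cube([78, 22, 885]);
translate([2626, 291, 51]) cube([78, 22, 885]);


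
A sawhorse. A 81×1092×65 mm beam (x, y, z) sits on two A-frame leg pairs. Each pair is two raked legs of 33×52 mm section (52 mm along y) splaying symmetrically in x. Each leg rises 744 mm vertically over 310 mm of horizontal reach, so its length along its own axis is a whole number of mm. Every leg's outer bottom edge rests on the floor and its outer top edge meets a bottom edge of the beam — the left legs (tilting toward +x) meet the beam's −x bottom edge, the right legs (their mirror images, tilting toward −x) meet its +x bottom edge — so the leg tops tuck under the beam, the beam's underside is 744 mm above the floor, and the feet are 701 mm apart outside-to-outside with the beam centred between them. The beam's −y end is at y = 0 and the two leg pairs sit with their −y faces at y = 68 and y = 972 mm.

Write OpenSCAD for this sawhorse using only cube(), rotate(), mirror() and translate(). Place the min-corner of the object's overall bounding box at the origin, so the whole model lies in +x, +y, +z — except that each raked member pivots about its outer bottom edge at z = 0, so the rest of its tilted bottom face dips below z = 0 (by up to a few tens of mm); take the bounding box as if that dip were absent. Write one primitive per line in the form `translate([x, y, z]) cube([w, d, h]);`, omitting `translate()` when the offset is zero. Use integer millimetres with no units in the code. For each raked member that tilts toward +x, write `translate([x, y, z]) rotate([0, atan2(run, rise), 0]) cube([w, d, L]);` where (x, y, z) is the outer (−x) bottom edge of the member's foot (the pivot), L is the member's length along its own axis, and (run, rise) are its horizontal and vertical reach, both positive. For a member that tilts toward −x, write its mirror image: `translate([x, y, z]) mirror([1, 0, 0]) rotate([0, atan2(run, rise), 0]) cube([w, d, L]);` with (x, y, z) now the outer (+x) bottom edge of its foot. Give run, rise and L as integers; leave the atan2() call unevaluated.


// leg length = √(310² + 744²) = 806
// right-leg outer foot x = 2·310 + 81 = 701
// beam min-corner = (310, 0, 744)
translate([310, 0, 744]) cube([81, 1092, 65]);
translate([0, 68, 0]) rotate([0, atan2(310, 744), 0]) cube([33, 52, 806]);
translate([701, 68, 0]) mirror([1, 0, 0]) rotate([0, atan2(310, 744), 0]) cube([33, 52, 806]);
translate([0, 972, 0]) rotate([0, atan2(310, 744), 0]) cube([33, 52, 806]);
translate([701, 972, 0]) mirror([1, 0, 0]) rotate([0, atan2(310, 744), 0]) cube([33, 52, 806]);


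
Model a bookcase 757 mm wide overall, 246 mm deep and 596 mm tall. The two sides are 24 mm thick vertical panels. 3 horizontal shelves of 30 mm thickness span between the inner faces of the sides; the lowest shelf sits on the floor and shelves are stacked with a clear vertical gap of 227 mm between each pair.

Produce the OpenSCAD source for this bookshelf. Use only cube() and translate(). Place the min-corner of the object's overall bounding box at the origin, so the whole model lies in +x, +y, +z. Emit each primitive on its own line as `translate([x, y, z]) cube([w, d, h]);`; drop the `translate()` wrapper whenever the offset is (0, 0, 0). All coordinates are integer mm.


cube([24, 246, 596]);
translate([733, 0, 0]) cube([24, 246, 596]);
translate([24, 0, 0]) cube([709, 246, 30]);
translate([24, 0, 257]) cube([709, 246, 30]);
translate([24, 0, 514]) cube([709, 246, 30]);


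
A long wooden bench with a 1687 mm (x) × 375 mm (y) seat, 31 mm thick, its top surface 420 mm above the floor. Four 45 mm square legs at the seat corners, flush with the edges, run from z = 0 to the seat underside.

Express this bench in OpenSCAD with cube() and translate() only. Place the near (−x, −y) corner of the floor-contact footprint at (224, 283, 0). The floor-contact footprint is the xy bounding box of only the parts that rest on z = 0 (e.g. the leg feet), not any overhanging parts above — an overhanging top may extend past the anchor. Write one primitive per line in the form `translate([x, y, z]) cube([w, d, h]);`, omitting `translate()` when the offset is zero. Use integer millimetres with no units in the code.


translate([224, 283, 389]) cube([1687, 375, 31]);
translate([224, 283, 0]) cube([45, 45, 389]);
translate([224, 613, 0]) cube([45, 45, 389]);
translate([1866, 283, 0]) cube([45, 45, 389]);
translate([1866, 613, 0]) cube([45, 45, 389]);


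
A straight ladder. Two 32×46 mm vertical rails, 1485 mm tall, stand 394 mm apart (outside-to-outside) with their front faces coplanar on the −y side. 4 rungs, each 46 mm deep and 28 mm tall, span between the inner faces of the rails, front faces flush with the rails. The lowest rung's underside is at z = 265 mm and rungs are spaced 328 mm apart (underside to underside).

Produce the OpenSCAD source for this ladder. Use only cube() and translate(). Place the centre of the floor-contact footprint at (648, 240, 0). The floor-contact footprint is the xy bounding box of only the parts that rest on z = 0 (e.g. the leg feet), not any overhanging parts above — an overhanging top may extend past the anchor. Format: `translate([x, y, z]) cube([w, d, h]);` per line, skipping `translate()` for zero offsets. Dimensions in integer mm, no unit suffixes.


translate([451, 217, 0]) cube([32, 46, 1485]);
translate([813, 217, 0]) cube([32, 46, 1485]);
translate([483, 217, 265]) cube([330, 46, 28]);
translate([483, 217, 593]) cube([330, 46, 28]);
translate([483, 217, 921]) cube([330, 46, 28]);
translate([483, 217, 1249]) cube([330, 46, 28]);


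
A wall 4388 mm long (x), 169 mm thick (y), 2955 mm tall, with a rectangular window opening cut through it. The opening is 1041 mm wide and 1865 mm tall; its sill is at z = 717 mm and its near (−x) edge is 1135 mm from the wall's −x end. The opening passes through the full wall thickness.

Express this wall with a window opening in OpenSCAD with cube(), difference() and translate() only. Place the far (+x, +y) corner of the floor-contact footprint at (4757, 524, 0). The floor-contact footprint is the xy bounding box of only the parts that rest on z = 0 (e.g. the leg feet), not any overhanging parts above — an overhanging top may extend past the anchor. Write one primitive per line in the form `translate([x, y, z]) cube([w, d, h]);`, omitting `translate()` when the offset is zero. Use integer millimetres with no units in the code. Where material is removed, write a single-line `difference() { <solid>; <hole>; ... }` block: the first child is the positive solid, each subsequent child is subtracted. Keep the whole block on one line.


difference() { translate([369, 355, 0]) cube([4388, 169, 2955]); translate([1504, 355, 717]) cube([1041, 169, 1865]); }


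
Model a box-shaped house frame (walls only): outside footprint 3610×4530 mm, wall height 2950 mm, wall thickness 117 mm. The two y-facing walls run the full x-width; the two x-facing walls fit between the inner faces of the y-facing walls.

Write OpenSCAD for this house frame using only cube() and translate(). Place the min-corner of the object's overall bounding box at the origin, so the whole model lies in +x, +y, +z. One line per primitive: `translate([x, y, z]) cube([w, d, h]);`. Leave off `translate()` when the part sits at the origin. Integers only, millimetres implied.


cube([3610, 117, 2950]);
translate([0, 4413, 0]) cube([3610, 117, 2950]);
translate([0, 117, 0]) cube([117, 4296, 2950]);
translate([3493, 117, 0]) cube([117, 4296, 2950]);


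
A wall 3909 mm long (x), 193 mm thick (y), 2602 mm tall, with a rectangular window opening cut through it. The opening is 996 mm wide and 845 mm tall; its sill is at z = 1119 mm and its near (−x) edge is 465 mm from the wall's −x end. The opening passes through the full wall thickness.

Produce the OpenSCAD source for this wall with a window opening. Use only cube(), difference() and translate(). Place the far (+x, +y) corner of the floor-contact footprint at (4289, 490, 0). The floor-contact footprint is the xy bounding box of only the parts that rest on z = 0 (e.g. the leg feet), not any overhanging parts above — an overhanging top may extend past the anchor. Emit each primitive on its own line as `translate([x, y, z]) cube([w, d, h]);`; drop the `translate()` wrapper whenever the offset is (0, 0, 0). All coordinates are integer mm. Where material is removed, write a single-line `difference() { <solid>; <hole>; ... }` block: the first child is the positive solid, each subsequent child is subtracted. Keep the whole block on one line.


difference() { translate([380, 297, 0]) cube([3909, 193, 2602]); translate([845, 297, 1119]) cube([996, 193, 845]); }


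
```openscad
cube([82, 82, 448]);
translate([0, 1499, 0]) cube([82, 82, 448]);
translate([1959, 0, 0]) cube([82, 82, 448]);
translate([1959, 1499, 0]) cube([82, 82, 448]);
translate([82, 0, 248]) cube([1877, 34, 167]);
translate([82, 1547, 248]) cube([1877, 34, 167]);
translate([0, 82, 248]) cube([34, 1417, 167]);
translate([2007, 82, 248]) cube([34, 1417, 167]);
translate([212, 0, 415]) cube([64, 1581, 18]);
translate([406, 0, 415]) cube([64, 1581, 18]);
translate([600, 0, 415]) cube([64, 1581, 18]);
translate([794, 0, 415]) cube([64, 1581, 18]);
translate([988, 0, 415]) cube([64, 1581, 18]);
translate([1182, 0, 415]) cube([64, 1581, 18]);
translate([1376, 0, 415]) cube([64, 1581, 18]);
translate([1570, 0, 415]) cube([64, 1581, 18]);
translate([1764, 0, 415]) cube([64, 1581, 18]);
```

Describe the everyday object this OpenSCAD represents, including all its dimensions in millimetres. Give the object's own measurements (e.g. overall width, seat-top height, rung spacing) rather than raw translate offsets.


A bed frame 2041 mm long (x) by 1581 mm wide (y). Four 82×82 mm corner posts, 448 mm tall, at the corners of the footprint. Four rails of 34 mm thickness and 167 mm height run between adjacent posts with their undersides at z = 248 mm, their outer faces flush with the outside of the frame (the two x-running rails run between the posts' inner faces; the two y-running rails run between the posts' inner faces). 9 slats, each 64 mm wide (x) and 18 mm thick, lie across the top of the two x-running rails, running the full 1581 mm width of the frame in y; along x they sit between the end posts with a 130 mm gap after the −x posts and between neighbouring slats, leaving 131 mm before the +x posts.


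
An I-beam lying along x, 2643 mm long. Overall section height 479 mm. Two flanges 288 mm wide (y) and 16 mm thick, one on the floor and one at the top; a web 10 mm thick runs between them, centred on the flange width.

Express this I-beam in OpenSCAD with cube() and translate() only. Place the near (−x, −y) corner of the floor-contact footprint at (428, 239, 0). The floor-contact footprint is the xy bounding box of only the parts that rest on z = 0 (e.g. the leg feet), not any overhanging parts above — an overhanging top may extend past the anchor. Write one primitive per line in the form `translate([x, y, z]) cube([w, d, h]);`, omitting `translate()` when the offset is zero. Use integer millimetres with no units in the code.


translate([428, 239, 0]) cube([2643, 288, 16]);
translate([428, 378, 16]) cube([2643, 10, 447]);
translate([428, 239, 463]) cube([2643, 288, 16]);
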